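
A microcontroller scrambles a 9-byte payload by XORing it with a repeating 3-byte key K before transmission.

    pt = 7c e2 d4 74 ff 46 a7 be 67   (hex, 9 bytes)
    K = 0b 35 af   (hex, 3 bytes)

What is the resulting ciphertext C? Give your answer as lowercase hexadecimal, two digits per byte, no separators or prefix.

The 3-byte key repeats, so the effective keystream is 0b 35 af 0b 35 af 0b 35 af.
byte 0: 01111100 XOR 00001011 = 01110111
byte 1: 11100010 XOR 00110101 = 11010111
byte 2: 11010100 XOR 10101111 = 01111011
byte 3: 01110100 XOR 00001011 = 01111111
byte 4: 11111111 XOR 00110101 = 11001010
byte 5: 01000110 XOR 10101111 = 11101001
byte 6: 10100111 XOR 00001011 = 10101100
byte 7: 10111110 XOR 00110101 = 10001011
byte 8: 01100111 XOR 10101111 = 11001000

77d77b7fcae9ac8bc8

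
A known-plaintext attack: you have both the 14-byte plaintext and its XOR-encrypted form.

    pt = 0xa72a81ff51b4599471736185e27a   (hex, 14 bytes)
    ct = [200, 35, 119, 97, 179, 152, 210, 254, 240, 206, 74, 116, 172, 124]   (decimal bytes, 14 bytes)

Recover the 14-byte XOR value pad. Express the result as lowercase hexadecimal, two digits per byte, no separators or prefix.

6f09f69ee22c8b6a81bd2bf14e06

Since ct = pt ⊕ pad, XORing both sides with pt gives pad = pt ⊕ ct.
byte 0: 10100111 XOR 11001000 = 01101111
byte 1: 00101010 XOR 00100011 = 00001001
byte 2: 10000001 XOR 01110111 = 11110110
byte 3: 11111111 XOR 01100001 = 10011110
byte 4: 01010001 XOR 10110011 = 11100010
byte 5: 10110100 XOR 10011000 = 00101100
byte 6: 01011001 XOR 11010010 = 10001011
byte 7: 10010100 XOR 11111110 = 01101010
byte 8: 01110001 XOR 11110000 = 10000001
byte 9: 01110011 XOR 11001110 = 10111101
byte 10: 01100001 XOR 01001010 = 00101011
byte 11: 10000101 XOR 01110100 = 11110001
byte 12: 11100010 XOR 10101100 = 01001110
byte 13: 01111010 XOR 01111100 = 00000110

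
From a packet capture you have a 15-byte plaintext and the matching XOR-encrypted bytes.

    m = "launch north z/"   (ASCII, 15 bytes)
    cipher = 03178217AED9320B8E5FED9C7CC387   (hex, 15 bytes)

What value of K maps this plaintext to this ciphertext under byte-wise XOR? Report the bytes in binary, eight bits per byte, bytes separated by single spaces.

Since cipher = m ⊕ K, XORing both sides with m gives K = m ⊕ cipher.
byte 0: 6c xor 03 = 6f
byte 1: 61 xor 17 = 76
byte 2: 75 xor 82 = f7
byte 3: 6e xor 17 = 79
byte 4: 63 xor ae = cd
byte 5: 68 xor d9 = b1
byte 6: 20 xor 32 = 12
byte 7: 6e xor 0b = 65
byte 8: 6f xor 8e = e1
byte 9: 72 xor 5f = 2d
byte 10: 74 xor ed = 99
byte 11: 68 xor 9c = f4
byte 12: 20 xor 7c = 5c
byte 13: 7a xor c3 = b9
byte 14: 2f xor 87 = a8

01101111 01110110 11110111 01111001 11001101 10110001 00010010 01100101 11100001 00101101 10011001 11110100 01011100 10111001 10101000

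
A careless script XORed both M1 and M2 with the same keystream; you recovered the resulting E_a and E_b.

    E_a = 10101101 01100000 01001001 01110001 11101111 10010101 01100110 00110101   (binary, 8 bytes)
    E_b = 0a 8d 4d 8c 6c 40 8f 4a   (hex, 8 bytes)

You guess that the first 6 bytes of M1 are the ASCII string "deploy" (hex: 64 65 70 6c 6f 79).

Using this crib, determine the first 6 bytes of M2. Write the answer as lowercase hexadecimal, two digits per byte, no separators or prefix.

c3887491ecac

First, E_a ⊕ E_b = (M1 ⊕ K) ⊕ (M2 ⊕ K) = M1 ⊕ M2, so the key drops out. Then M2 = (M1 ⊕ M2) ⊕ M1 over the first 6 bytes.
byte 0: (ad ⊕ 0a) ⊕ 64 = a7 ⊕ 64 = c3
byte 1: (60 ⊕ 8d) ⊕ 65 = ed ⊕ 65 = 88
byte 2: (49 ⊕ 4d) ⊕ 70 = 04 ⊕ 70 = 74
byte 3: (71 ⊕ 8c) ⊕ 6c = fd ⊕ 6c = 91
byte 4: (ef ⊕ 6c) ⊕ 6f = 83 ⊕ 6f = ec
byte 5: (95 ⊕ 40) ⊕ 79 = d5 ⊕ 79 = ac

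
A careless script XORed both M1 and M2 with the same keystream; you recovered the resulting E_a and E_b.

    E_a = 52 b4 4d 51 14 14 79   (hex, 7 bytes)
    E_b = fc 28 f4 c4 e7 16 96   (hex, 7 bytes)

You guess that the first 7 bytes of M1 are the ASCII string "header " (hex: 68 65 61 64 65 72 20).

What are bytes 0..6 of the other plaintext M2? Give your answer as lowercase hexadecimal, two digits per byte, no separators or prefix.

First, E_a ⊕ E_b = (M1 ⊕ K) ⊕ (M2 ⊕ K) = M1 ⊕ M2, so the key drops out. Then M2 = (M1 ⊕ M2) ⊕ M1 over the first 7 bytes.
byte 0: (52 ^ fc) ^ 68 = ae ^ 68 = c6
byte 1: (b4 ^ 28) ^ 65 = 9c ^ 65 = f9
byte 2: (4d ^ f4) ^ 61 = b9 ^ 61 = d8
byte 3: (51 ^ c4) ^ 64 = 95 ^ 64 = f1
byte 4: (14 ^ e7) ^ 65 = f3 ^ 65 = 96
byte 5: (14 ^ 16) ^ 72 = 02 ^ 72 = 70
byte 6: (79 ^ 96) ^ 20 = ef ^ 20 = cf

c6f9d8f19670cf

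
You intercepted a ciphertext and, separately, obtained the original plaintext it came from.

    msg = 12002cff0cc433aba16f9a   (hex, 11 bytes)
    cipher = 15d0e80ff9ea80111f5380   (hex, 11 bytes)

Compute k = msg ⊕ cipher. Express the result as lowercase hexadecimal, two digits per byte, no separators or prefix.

07d0c4f0f52eb3babe3c1a

Since cipher = msg ⊕ k, XORing both sides with msg gives k = msg ⊕ cipher.
12 XOR 15 = 07
00 XOR d0 = d0
2c XOR e8 = c4
ff XOR 0f = f0
0c XOR f9 = f5
c4 XOR ea = 2e
33 XOR 80 = b3
ab XOR 11 = ba
a1 XOR 1f = be
6f XOR 53 = 3c
9a XOR 80 = 1a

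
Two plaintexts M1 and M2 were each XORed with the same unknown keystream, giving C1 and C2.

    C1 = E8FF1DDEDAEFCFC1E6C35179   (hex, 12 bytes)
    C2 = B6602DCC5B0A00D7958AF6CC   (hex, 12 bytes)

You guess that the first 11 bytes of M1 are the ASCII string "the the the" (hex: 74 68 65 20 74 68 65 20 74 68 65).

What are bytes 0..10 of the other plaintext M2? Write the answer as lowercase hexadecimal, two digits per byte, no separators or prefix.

2af75532f58daa360721c2

First, C1 ⊕ C2 = (M1 ⊕ K) ⊕ (M2 ⊕ K) = M1 ⊕ M2, so the key drops out. Then M2 = (M1 ⊕ M2) ⊕ M1 over the first 11 bytes.
byte 0: (e8 ⊕ b6) ⊕ 74 = 5e ⊕ 74 = 2a
byte 1: (ff ⊕ 60) ⊕ 68 = 9f ⊕ 68 = f7
byte 2: (1d ⊕ 2d) ⊕ 65 = 30 ⊕ 65 = 55
byte 3: (de ⊕ cc) ⊕ 20 = 12 ⊕ 20 = 32
byte 4: (da ⊕ 5b) ⊕ 74 = 81 ⊕ 74 = f5
byte 5: (ef ⊕ 0a) ⊕ 68 = e5 ⊕ 68 = 8d
byte 6: (cf ⊕ 00) ⊕ 65 = cf ⊕ 65 = aa
byte 7: (c1 ⊕ d7) ⊕ 20 = 16 ⊕ 20 = 36
byte 8: (e6 ⊕ 95) ⊕ 74 = 73 ⊕ 74 = 07
byte 9: (c3 ⊕ 8a) ⊕ 68 = 49 ⊕ 68 = 21
byte 10: (51 ⊕ f6) ⊕ 65 = a7 ⊕ 65 = c2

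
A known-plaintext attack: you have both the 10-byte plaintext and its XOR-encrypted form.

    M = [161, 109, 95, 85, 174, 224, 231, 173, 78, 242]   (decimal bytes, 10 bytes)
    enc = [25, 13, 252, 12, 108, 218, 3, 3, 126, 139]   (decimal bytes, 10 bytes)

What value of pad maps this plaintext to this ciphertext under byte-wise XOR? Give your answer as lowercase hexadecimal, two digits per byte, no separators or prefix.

Since enc = M ⊕ pad, XORing both sides with M gives pad = M ⊕ enc.
161 ⊕  25 = 184
109 ⊕  13 =  96
 95 ⊕ 252 = 163
 85 ⊕  12 =  89
174 ⊕ 108 = 194
224 ⊕ 218 =  58
231 ⊕   3 = 228
173 ⊕   3 = 174
 78 ⊕ 126 =  48
242 ⊕ 139 = 121

b860a359c23ae4ae3079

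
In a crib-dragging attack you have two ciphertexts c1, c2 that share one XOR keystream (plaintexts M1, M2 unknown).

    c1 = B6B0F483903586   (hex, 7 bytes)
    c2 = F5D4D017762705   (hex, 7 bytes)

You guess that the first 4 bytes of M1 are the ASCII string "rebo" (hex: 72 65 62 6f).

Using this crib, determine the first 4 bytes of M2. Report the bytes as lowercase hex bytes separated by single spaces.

31 01 46 fb

First, c1 ⊕ c2 = (M1 ⊕ K) ⊕ (M2 ⊕ K) = M1 ⊕ M2, so the key drops out. Then M2 = (M1 ⊕ M2) ⊕ M1 over the first 4 bytes.
byte 0: (b6 xor f5) xor 72 = 43 xor 72 = 31
byte 1: (b0 xor d4) xor 65 = 64 xor 65 = 01
byte 2: (f4 xor d0) xor 62 = 24 xor 62 = 46
byte 3: (83 xor 17) xor 6f = 94 xor 6f = fb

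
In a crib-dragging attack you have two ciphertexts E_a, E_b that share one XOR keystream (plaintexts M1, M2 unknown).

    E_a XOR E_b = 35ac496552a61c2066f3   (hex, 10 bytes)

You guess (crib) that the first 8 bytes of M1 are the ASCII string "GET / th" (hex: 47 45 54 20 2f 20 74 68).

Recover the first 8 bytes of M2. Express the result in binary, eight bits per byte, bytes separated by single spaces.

01110010 11101001 00011101 01000101 01111101 10000110 01101000 01001000

Since E_a ⊕ E_b = M1 ⊕ M2, XORing with the guessed M1 bytes yields the corresponding M2 bytes: M2 = (E_a ⊕ E_b) ⊕ M1.
35 ⊕ 47 = 72
ac ⊕ 45 = e9
49 ⊕ 54 = 1d
65 ⊕ 20 = 45
52 ⊕ 2f = 7d
a6 ⊕ 20 = 86
1c ⊕ 74 = 68
20 ⊕ 68 = 48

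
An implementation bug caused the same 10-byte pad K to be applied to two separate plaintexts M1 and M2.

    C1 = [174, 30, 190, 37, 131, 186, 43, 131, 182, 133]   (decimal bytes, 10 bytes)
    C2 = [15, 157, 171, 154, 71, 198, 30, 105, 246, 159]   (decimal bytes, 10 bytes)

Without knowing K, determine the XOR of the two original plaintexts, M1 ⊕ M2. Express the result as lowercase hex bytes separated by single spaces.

a1 83 15 bf c4 7c 35 ea 40 1a

C1 ⊕ C2 = (M1 ⊕ K) ⊕ (M2 ⊕ K) = M1 ⊕ M2 — the shared key cancels under XOR.
ae xor 0f = a1
1e xor 9d = 83
be xor ab = 15
25 xor 9a = bf
83 xor 47 = c4
ba xor c6 = 7c
2b xor 1e = 35
83 xor 69 = ea
b6 xor f6 = 40
85 xor 9f = 1a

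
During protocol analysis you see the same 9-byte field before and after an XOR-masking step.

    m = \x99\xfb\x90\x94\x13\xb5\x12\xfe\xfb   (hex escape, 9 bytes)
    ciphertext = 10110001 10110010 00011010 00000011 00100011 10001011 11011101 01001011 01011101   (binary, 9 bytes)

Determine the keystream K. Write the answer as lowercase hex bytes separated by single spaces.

28 49 8a 97 30 3e cf b5 a6

Since ciphertext = m ⊕ K, XORing both sides with m gives K = m ⊕ ciphertext.
10011001 ⊕ 10110001 = 00101000
11111011 ⊕ 10110010 = 01001001
10010000 ⊕ 00011010 = 10001010
10010100 ⊕ 00000011 = 10010111
00010011 ⊕ 00100011 = 00110000
10110101 ⊕ 10001011 = 00111110
00010010 ⊕ 11011101 = 11001111
11111110 ⊕ 01001011 = 10110101
11111011 ⊕ 01011101 = 10100110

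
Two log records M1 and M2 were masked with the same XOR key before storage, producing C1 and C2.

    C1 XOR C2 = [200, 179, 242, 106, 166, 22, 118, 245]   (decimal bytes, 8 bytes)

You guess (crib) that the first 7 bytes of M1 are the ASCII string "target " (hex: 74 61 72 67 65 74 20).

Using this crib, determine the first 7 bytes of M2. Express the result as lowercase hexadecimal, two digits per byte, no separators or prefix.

Since C1 ⊕ C2 = M1 ⊕ M2, XORing with the guessed M1 bytes yields the corresponding M2 bytes: M2 = (C1 ⊕ C2) ⊕ M1.
11001000 xor 01110100 = 10111100
10110011 xor 01100001 = 11010010
11110010 xor 01110010 = 10000000
01101010 xor 01100111 = 00001101
10100110 xor 01100101 = 11000011
00010110 xor 01110100 = 01100010
01110110 xor 00100000 = 01010110

bcd2800dc36256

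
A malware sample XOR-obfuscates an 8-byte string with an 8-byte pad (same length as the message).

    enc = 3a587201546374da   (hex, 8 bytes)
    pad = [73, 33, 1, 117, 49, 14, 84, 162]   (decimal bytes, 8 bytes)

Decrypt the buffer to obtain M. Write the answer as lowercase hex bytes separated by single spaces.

73 79 73 74 65 6d 20 78

XOR is its own inverse, so applying the key byte-wise gives the result directly.
00111010 xor 01001001 = 01110011
01011000 xor 00100001 = 01111001
01110010 xor 00000001 = 01110011
00000001 xor 01110101 = 01110100
01010100 xor 00110001 = 01100101
01100011 xor 00001110 = 01101101
01110100 xor 01010100 = 00100000
11011010 xor 10100010 = 01111000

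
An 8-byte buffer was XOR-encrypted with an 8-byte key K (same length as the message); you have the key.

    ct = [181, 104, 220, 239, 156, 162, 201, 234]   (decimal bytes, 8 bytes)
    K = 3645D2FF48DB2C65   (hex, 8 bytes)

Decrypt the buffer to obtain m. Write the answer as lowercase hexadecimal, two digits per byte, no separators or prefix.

832d0e10d479e58f

XOR is its own inverse, so applying the key byte-wise gives the result directly.
byte 0: b5 ⊕ 36 = 83
byte 1: 68 ⊕ 45 = 2d
byte 2: dc ⊕ d2 = 0e
byte 3: ef ⊕ ff = 10
byte 4: 9c ⊕ 48 = d4
byte 5: a2 ⊕ db = 79
byte 6: c9 ⊕ 2c = e5
byte 7: ea ⊕ 65 = 8f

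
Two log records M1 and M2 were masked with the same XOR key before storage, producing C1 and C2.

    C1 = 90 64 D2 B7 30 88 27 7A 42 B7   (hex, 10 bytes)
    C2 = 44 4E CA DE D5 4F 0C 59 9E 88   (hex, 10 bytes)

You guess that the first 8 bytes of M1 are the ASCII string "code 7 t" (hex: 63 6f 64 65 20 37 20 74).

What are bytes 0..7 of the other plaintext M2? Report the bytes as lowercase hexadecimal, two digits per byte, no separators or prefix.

First, C1 ⊕ C2 = (M1 ⊕ K) ⊕ (M2 ⊕ K) = M1 ⊕ M2, so the key drops out. Then M2 = (M1 ⊕ M2) ⊕ M1 over the first 8 bytes.
byte 0: (90 ^ 44) ^ 63 = d4 ^ 63 = b7
byte 1: (64 ^ 4e) ^ 6f = 2a ^ 6f = 45
byte 2: (d2 ^ ca) ^ 64 = 18 ^ 64 = 7c
byte 3: (b7 ^ de) ^ 65 = 69 ^ 65 = 0c
byte 4: (30 ^ d5) ^ 20 = e5 ^ 20 = c5
byte 5: (88 ^ 4f) ^ 37 = c7 ^ 37 = f0
byte 6: (27 ^ 0c) ^ 20 = 2b ^ 20 = 0b
byte 7: (7a ^ 59) ^ 74 = 23 ^ 74 = 57

b7457c0cc5f00b57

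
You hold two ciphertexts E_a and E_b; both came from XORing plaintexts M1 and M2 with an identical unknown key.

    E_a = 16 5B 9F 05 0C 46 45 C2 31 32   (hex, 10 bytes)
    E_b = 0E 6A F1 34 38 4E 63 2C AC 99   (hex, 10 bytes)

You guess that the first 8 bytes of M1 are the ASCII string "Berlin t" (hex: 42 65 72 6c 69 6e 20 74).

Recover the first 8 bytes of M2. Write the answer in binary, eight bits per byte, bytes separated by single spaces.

01011010 01010100 00011100 01011101 01011101 01100110 00000110 10011010

First, E_a ⊕ E_b = (M1 ⊕ K) ⊕ (M2 ⊕ K) = M1 ⊕ M2, so the key drops out. Then M2 = (M1 ⊕ M2) ⊕ M1 over the first 8 bytes.
byte 0: (16 ⊕ 0e) ⊕ 42 = 18 ⊕ 42 = 5a
byte 1: (5b ⊕ 6a) ⊕ 65 = 31 ⊕ 65 = 54
byte 2: (9f ⊕ f1) ⊕ 72 = 6e ⊕ 72 = 1c
byte 3: (05 ⊕ 34) ⊕ 6c = 31 ⊕ 6c = 5d
byte 4: (0c ⊕ 38) ⊕ 69 = 34 ⊕ 69 = 5d
byte 5: (46 ⊕ 4e) ⊕ 6e = 08 ⊕ 6e = 66
byte 6: (45 ⊕ 63) ⊕ 20 = 26 ⊕ 20 = 06
byte 7: (c2 ⊕ 2c) ⊕ 74 = ee ⊕ 74 = 9a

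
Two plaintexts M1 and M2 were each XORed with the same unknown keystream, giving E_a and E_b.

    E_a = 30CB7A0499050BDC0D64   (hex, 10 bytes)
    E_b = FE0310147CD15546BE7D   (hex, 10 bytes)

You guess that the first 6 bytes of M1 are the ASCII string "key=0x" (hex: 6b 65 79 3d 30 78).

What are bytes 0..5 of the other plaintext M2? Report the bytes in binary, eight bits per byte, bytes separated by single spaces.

First, E_a ⊕ E_b = (M1 ⊕ K) ⊕ (M2 ⊕ K) = M1 ⊕ M2, so the key drops out. Then M2 = (M1 ⊕ M2) ⊕ M1 over the first 6 bytes.
byte 0: (30 xor fe) xor 6b = ce xor 6b = a5
byte 1: (cb xor 03) xor 65 = c8 xor 65 = ad
byte 2: (7a xor 10) xor 79 = 6a xor 79 = 13
byte 3: (04 xor 14) xor 3d = 10 xor 3d = 2d
byte 4: (99 xor 7c) xor 30 = e5 xor 30 = d5
byte 5: (05 xor d1) xor 78 = d4 xor 78 = ac

10100101 10101101 00010011 00101101 11010101 10101100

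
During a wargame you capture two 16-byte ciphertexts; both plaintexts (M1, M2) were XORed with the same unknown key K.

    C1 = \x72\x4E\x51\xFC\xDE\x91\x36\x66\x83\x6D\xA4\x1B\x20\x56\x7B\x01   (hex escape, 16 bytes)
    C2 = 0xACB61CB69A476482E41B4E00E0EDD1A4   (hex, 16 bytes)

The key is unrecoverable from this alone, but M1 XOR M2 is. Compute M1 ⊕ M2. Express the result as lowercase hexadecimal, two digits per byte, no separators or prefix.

def84d4a44d652e46776ea1bc0bbaaa5

C1 ⊕ C2 = (M1 ⊕ K) ⊕ (M2 ⊕ K) = M1 ⊕ M2 — the shared key cancels under XOR.
72 ⊕ ac = de
4e ⊕ b6 = f8
51 ⊕ 1c = 4d
fc ⊕ b6 = 4a
de ⊕ 9a = 44
91 ⊕ 47 = d6
36 ⊕ 64 = 52
66 ⊕ 82 = e4
83 ⊕ e4 = 67
6d ⊕ 1b = 76
a4 ⊕ 4e = ea
1b ⊕ 00 = 1b
20 ⊕ e0 = c0
56 ⊕ ed = bb
7b ⊕ d1 = aa
01 ⊕ a4 = a5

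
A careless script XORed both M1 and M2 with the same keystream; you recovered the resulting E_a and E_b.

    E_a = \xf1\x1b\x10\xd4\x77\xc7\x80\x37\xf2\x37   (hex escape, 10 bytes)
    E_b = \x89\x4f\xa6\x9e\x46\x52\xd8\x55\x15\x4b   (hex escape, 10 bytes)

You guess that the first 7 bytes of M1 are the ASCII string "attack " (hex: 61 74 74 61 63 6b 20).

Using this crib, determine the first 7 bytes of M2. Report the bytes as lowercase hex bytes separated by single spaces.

19 20 c2 2b 52 fe 78

First, E_a ⊕ E_b = (M1 ⊕ K) ⊕ (M2 ⊕ K) = M1 ⊕ M2, so the key drops out. Then M2 = (M1 ⊕ M2) ⊕ M1 over the first 7 bytes.
byte 0: (f1 XOR 89) XOR 61 = 78 XOR 61 = 19
byte 1: (1b XOR 4f) XOR 74 = 54 XOR 74 = 20
byte 2: (10 XOR a6) XOR 74 = b6 XOR 74 = c2
byte 3: (d4 XOR 9e) XOR 61 = 4a XOR 61 = 2b
byte 4: (77 XOR 46) XOR 63 = 31 XOR 63 = 52
byte 5: (c7 XOR 52) XOR 6b = 95 XOR 6b = fe
byte 6: (80 XOR d8) XOR 20 = 58 XOR 20 = 78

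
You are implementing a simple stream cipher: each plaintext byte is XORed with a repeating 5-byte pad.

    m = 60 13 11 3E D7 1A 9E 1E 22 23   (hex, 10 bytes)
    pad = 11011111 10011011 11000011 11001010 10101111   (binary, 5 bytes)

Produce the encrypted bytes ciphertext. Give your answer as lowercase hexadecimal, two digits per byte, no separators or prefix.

The 5-byte key repeats, so the effective keystream is df 9b c3 ca af df 9b c3 ca af.
byte 0:  96 xor 223 = 191
byte 1:  19 xor 155 = 136
byte 2:  17 xor 195 = 210
byte 3:  62 xor 202 = 244
byte 4: 215 xor 175 = 120
byte 5:  26 xor 223 = 197
byte 6: 158 xor 155 =   5
byte 7:  30 xor 195 = 221
byte 8:  34 xor 202 = 232
byte 9:  35 xor 175 = 140

bf88d2f478c505dde88c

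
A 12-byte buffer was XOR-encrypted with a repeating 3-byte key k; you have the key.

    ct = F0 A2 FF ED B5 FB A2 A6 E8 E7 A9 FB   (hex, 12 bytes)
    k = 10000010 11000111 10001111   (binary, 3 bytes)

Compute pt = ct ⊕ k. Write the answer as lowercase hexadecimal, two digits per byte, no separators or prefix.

The 3-byte key repeats, so the effective keystream is 82 c7 8f 82 c7 8f 82 c7 8f 82 c7 8f.
byte 0: f0 ^ 82 = 72
byte 1: a2 ^ c7 = 65
byte 2: ff ^ 8f = 70
byte 3: ed ^ 82 = 6f
byte 4: b5 ^ c7 = 72
byte 5: fb ^ 8f = 74
byte 6: a2 ^ 82 = 20
byte 7: a6 ^ c7 = 61
byte 8: e8 ^ 8f = 67
byte 9: e7 ^ 82 = 65
byte 10: a9 ^ c7 = 6e
byte 11: fb ^ 8f = 74

7265706f7274206167656e74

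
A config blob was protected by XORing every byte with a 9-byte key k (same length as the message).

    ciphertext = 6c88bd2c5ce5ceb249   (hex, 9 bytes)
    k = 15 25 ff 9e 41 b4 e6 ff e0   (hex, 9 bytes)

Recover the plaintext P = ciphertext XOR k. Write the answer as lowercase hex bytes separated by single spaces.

byte 0: 108 xor  21 = 121
byte 1: 136 xor  37 = 173
byte 2: 189 xor 255 =  66
byte 3:  44 xor 158 = 178
byte 4:  92 xor  65 =  29
byte 5: 229 xor 180 =  81
byte 6: 206 xor 230 =  40
byte 7: 178 xor 255 =  77
byte 8:  73 xor 224 = 169

79 ad 42 b2 1d 51 28 4d a9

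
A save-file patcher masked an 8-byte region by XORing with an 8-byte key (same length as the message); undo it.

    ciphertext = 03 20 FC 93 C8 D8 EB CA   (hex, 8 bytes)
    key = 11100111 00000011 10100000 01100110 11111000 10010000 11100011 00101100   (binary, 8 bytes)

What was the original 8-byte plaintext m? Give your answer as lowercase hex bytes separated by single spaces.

XOR is its own inverse, so applying the key byte-wise gives the result directly.
03 ⊕ e7 = e4
20 ⊕ 03 = 23
fc ⊕ a0 = 5c
93 ⊕ 66 = f5
c8 ⊕ f8 = 30
d8 ⊕ 90 = 48
eb ⊕ e3 = 08
ca ⊕ 2c = e6

e4 23 5c f5 30 48 08 e6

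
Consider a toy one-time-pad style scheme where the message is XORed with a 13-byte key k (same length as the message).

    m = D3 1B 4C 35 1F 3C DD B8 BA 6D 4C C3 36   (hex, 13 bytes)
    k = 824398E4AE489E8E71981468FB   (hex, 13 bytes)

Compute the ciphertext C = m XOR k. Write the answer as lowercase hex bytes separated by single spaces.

XOR is its own inverse, so applying the key byte-wise gives the result directly.
d3 XOR 82 = 51
1b XOR 43 = 58
4c XOR 98 = d4
35 XOR e4 = d1
1f XOR ae = b1
3c XOR 48 = 74
dd XOR 9e = 43
b8 XOR 8e = 36
ba XOR 71 = cb
6d XOR 98 = f5
4c XOR 14 = 58
c3 XOR 68 = ab
36 XOR fb = cd

51 58 d4 d1 b1 74 43 36 cb f5 58 ab cd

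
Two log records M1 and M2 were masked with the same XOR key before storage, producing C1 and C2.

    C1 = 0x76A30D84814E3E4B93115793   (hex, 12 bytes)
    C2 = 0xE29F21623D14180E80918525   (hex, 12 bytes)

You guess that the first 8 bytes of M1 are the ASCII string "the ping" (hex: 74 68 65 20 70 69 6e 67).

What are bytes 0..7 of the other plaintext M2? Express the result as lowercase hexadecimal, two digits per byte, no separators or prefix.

First, C1 ⊕ C2 = (M1 ⊕ K) ⊕ (M2 ⊕ K) = M1 ⊕ M2, so the key drops out. Then M2 = (M1 ⊕ M2) ⊕ M1 over the first 8 bytes.
byte 0: (76 XOR e2) XOR 74 = 94 XOR 74 = e0
byte 1: (a3 XOR 9f) XOR 68 = 3c XOR 68 = 54
byte 2: (0d XOR 21) XOR 65 = 2c XOR 65 = 49
byte 3: (84 XOR 62) XOR 20 = e6 XOR 20 = c6
byte 4: (81 XOR 3d) XOR 70 = bc XOR 70 = cc
byte 5: (4e XOR 14) XOR 69 = 5a XOR 69 = 33
byte 6: (3e XOR 18) XOR 6e = 26 XOR 6e = 48
byte 7: (4b XOR 0e) XOR 67 = 45 XOR 67 = 22

e05449c6cc334822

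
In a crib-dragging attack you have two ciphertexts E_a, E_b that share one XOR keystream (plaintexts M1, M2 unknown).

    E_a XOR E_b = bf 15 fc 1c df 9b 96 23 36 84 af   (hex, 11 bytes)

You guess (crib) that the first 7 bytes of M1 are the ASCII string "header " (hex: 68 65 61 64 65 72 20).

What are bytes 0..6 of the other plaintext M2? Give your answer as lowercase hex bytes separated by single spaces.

d7 70 9d 78 ba e9 b6

Since E_a ⊕ E_b = M1 ⊕ M2, XORing with the guessed M1 bytes yields the corresponding M2 bytes: M2 = (E_a ⊕ E_b) ⊕ M1.
bf xor 68 = d7
15 xor 65 = 70
fc xor 61 = 9d
1c xor 64 = 78
df xor 65 = ba
9b xor 72 = e9
96 xor 20 = b6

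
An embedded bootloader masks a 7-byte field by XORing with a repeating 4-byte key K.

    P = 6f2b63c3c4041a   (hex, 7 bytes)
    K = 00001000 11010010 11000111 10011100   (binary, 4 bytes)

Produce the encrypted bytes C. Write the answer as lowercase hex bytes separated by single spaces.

The 4-byte key repeats, so the effective keystream is 08 d2 c7 9c 08 d2 c7.
byte 0: 6f ^ 08 = 67
byte 1: 2b ^ d2 = f9
byte 2: 63 ^ c7 = a4
byte 3: c3 ^ 9c = 5f
byte 4: c4 ^ 08 = cc
byte 5: 04 ^ d2 = d6
byte 6: 1a ^ c7 = dd

67 f9 a4 5f cc d6 dd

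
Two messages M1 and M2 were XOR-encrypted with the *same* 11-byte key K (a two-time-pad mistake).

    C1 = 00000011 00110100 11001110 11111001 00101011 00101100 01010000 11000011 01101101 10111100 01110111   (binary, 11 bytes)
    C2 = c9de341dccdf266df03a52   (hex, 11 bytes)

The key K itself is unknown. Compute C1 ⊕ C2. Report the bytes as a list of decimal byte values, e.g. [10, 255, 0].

[202, 234, 250, 228, 231, 243, 118, 174, 157, 134, 37]

C1 ⊕ C2 = (M1 ⊕ K) ⊕ (M2 ⊕ K) = M1 ⊕ M2 — the shared key cancels under XOR.
03 ⊕ c9 = ca
34 ⊕ de = ea
ce ⊕ 34 = fa
f9 ⊕ 1d = e4
2b ⊕ cc = e7
2c ⊕ df = f3
50 ⊕ 26 = 76
c3 ⊕ 6d = ae
6d ⊕ f0 = 9d
bc ⊕ 3a = 86
77 ⊕ 52 = 25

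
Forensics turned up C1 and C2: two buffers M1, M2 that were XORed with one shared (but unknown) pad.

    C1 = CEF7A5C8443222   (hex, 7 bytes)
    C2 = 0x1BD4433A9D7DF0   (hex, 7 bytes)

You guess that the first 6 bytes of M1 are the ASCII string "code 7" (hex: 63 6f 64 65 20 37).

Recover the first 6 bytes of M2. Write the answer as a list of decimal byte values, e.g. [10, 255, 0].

[182, 76, 130, 151, 249, 120]

First, C1 ⊕ C2 = (M1 ⊕ K) ⊕ (M2 ⊕ K) = M1 ⊕ M2, so the key drops out. Then M2 = (M1 ⊕ M2) ⊕ M1 over the first 6 bytes.
byte 0: (ce xor 1b) xor 63 = d5 xor 63 = b6
byte 1: (f7 xor d4) xor 6f = 23 xor 6f = 4c
byte 2: (a5 xor 43) xor 64 = e6 xor 64 = 82
byte 3: (c8 xor 3a) xor 65 = f2 xor 65 = 97
byte 4: (44 xor 9d) xor 20 = d9 xor 20 = f9
byte 5: (32 xor 7d) xor 37 = 4f xor 37 = 78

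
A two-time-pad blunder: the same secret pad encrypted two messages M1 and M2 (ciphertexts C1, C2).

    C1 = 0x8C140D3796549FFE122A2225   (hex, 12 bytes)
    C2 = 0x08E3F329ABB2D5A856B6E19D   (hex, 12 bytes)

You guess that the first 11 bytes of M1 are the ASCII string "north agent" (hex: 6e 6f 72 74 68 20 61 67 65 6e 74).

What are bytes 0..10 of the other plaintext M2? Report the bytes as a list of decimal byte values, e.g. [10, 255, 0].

[234, 152, 140, 106, 85, 198, 43, 49, 33, 242, 183]

First, C1 ⊕ C2 = (M1 ⊕ K) ⊕ (M2 ⊕ K) = M1 ⊕ M2, so the key drops out. Then M2 = (M1 ⊕ M2) ⊕ M1 over the first 11 bytes.
byte 0: (8c XOR 08) XOR 6e = 84 XOR 6e = ea
byte 1: (14 XOR e3) XOR 6f = f7 XOR 6f = 98
byte 2: (0d XOR f3) XOR 72 = fe XOR 72 = 8c
byte 3: (37 XOR 29) XOR 74 = 1e XOR 74 = 6a
byte 4: (96 XOR ab) XOR 68 = 3d XOR 68 = 55
byte 5: (54 XOR b2) XOR 20 = e6 XOR 20 = c6
byte 6: (9f XOR d5) XOR 61 = 4a XOR 61 = 2b
byte 7: (fe XOR a8) XOR 67 = 56 XOR 67 = 31
byte 8: (12 XOR 56) XOR 65 = 44 XOR 65 = 21
byte 9: (2a XOR b6) XOR 6e = 9c XOR 6e = f2
byte 10: (22 XOR e1) XOR 74 = c3 XOR 74 = b7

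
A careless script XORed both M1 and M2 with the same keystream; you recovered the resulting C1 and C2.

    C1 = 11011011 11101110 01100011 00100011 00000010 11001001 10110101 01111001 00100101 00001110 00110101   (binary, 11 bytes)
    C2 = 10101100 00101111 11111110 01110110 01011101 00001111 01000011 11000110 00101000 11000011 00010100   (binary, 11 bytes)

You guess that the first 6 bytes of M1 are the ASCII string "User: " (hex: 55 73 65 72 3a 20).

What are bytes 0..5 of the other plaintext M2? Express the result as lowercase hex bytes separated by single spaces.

First, C1 ⊕ C2 = (M1 ⊕ K) ⊕ (M2 ⊕ K) = M1 ⊕ M2, so the key drops out. Then M2 = (M1 ⊕ M2) ⊕ M1 over the first 6 bytes.
byte 0: (db ⊕ ac) ⊕ 55 = 77 ⊕ 55 = 22
byte 1: (ee ⊕ 2f) ⊕ 73 = c1 ⊕ 73 = b2
byte 2: (63 ⊕ fe) ⊕ 65 = 9d ⊕ 65 = f8
byte 3: (23 ⊕ 76) ⊕ 72 = 55 ⊕ 72 = 27
byte 4: (02 ⊕ 5d) ⊕ 3a = 5f ⊕ 3a = 65
byte 5: (c9 ⊕ 0f) ⊕ 20 = c6 ⊕ 20 = e6

22 b2 f8 27 65 e6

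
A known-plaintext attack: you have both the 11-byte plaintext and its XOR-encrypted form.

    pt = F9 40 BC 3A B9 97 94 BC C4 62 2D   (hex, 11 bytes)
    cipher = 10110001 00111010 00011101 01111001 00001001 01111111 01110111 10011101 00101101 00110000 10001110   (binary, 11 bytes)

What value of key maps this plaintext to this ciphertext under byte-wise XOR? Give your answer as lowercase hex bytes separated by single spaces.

48 7a a1 43 b0 e8 e3 21 e9 52 a3

Since cipher = pt ⊕ key, XORing both sides with pt gives key = pt ⊕ cipher.
f9 XOR b1 = 48
40 XOR 3a = 7a
bc XOR 1d = a1
3a XOR 79 = 43
b9 XOR 09 = b0
97 XOR 7f = e8
94 XOR 77 = e3
bc XOR 9d = 21
c4 XOR 2d = e9
62 XOR 30 = 52
2d XOR 8e = a3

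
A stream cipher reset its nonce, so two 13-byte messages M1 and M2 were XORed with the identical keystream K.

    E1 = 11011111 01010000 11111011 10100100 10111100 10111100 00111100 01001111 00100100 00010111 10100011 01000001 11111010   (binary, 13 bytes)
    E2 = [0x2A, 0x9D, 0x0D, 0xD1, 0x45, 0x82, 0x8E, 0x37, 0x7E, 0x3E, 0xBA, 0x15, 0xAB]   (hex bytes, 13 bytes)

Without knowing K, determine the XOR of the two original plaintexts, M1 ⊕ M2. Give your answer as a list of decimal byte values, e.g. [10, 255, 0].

[245, 205, 246, 117, 249, 62, 178, 120, 90, 41, 25, 84, 81]

E1 ⊕ E2 = (M1 ⊕ K) ⊕ (M2 ⊕ K) = M1 ⊕ M2 — the shared key cancels under XOR.
df xor 2a = f5
50 xor 9d = cd
fb xor 0d = f6
a4 xor d1 = 75
bc xor 45 = f9
bc xor 82 = 3e
3c xor 8e = b2
4f xor 37 = 78
24 xor 7e = 5a
17 xor 3e = 29
a3 xor ba = 19
41 xor 15 = 54
fa xor ab = 51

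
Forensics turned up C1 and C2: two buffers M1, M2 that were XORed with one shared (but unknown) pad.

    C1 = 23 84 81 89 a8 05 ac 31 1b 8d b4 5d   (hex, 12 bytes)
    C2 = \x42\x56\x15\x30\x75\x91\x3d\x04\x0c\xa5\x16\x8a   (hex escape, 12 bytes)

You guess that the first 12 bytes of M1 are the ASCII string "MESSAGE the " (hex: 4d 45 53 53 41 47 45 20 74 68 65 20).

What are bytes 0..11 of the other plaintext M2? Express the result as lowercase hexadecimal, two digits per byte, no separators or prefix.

2c97c7ea9cd3d4156340c7f7

First, C1 ⊕ C2 = (M1 ⊕ K) ⊕ (M2 ⊕ K) = M1 ⊕ M2, so the key drops out. Then M2 = (M1 ⊕ M2) ⊕ M1 over the first 12 bytes.
byte 0: (23 ^ 42) ^ 4d = 61 ^ 4d = 2c
byte 1: (84 ^ 56) ^ 45 = d2 ^ 45 = 97
byte 2: (81 ^ 15) ^ 53 = 94 ^ 53 = c7
byte 3: (89 ^ 30) ^ 53 = b9 ^ 53 = ea
byte 4: (a8 ^ 75) ^ 41 = dd ^ 41 = 9c
byte 5: (05 ^ 91) ^ 47 = 94 ^ 47 = d3
byte 6: (ac ^ 3d) ^ 45 = 91 ^ 45 = d4
byte 7: (31 ^ 04) ^ 20 = 35 ^ 20 = 15
byte 8: (1b ^ 0c) ^ 74 = 17 ^ 74 = 63
byte 9: (8d ^ a5) ^ 68 = 28 ^ 68 = 40
byte 10: (b4 ^ 16) ^ 65 = a2 ^ 65 = c7
byte 11: (5d ^ 8a) ^ 20 = d7 ^ 20 = f7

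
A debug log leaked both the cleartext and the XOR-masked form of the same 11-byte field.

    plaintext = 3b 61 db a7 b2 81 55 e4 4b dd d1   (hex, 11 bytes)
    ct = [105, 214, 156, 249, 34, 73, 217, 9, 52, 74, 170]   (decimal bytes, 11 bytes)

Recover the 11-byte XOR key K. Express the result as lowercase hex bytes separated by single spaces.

52 b7 47 5e 90 c8 8c ed 7f 97 7b

Since ct = plaintext ⊕ K, XORing both sides with plaintext gives K = plaintext ⊕ ct.
3b ⊕ 69 = 52
61 ⊕ d6 = b7
db ⊕ 9c = 47
a7 ⊕ f9 = 5e
b2 ⊕ 22 = 90
81 ⊕ 49 = c8
55 ⊕ d9 = 8c
e4 ⊕ 09 = ed
4b ⊕ 34 = 7f
dd ⊕ 4a = 97
d1 ⊕ aa = 7b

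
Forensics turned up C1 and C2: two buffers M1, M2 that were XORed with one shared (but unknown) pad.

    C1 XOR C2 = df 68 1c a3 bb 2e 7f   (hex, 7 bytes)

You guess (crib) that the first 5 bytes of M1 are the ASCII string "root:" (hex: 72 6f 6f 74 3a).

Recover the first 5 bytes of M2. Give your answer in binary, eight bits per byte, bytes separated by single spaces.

Since C1 ⊕ C2 = M1 ⊕ M2, XORing with the guessed M1 bytes yields the corresponding M2 bytes: M2 = (C1 ⊕ C2) ⊕ M1.
11011111 xor 01110010 = 10101101
01101000 xor 01101111 = 00000111
00011100 xor 01101111 = 01110011
10100011 xor 01110100 = 11010111
10111011 xor 00111010 = 10000001

10101101 00000111 01110011 11010111 10000001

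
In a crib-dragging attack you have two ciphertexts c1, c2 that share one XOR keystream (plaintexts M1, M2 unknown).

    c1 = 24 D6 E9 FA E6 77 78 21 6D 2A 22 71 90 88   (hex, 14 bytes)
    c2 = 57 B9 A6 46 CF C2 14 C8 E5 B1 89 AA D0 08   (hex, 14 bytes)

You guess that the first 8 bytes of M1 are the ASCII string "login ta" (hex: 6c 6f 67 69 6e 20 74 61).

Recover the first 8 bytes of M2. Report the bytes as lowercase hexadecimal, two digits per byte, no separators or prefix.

1f0028d547951888

First, c1 ⊕ c2 = (M1 ⊕ K) ⊕ (M2 ⊕ K) = M1 ⊕ M2, so the key drops out. Then M2 = (M1 ⊕ M2) ⊕ M1 over the first 8 bytes.
byte 0: (24 xor 57) xor 6c = 73 xor 6c = 1f
byte 1: (d6 xor b9) xor 6f = 6f xor 6f = 00
byte 2: (e9 xor a6) xor 67 = 4f xor 67 = 28
byte 3: (fa xor 46) xor 69 = bc xor 69 = d5
byte 4: (e6 xor cf) xor 6e = 29 xor 6e = 47
byte 5: (77 xor c2) xor 20 = b5 xor 20 = 95
byte 6: (78 xor 14) xor 74 = 6c xor 74 = 18
byte 7: (21 xor c8) xor 61 = e9 xor 61 = 88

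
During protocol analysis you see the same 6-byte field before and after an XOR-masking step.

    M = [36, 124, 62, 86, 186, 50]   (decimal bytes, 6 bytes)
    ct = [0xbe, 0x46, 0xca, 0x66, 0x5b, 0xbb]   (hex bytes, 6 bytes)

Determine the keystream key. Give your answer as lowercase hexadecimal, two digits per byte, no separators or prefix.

Since ct = M ⊕ key, XORing both sides with M gives key = M ⊕ ct.
byte 0: 24 ⊕ be = 9a
byte 1: 7c ⊕ 46 = 3a
byte 2: 3e ⊕ ca = f4
byte 3: 56 ⊕ 66 = 30
byte 4: ba ⊕ 5b = e1
byte 5: 32 ⊕ bb = 89

9a3af430e189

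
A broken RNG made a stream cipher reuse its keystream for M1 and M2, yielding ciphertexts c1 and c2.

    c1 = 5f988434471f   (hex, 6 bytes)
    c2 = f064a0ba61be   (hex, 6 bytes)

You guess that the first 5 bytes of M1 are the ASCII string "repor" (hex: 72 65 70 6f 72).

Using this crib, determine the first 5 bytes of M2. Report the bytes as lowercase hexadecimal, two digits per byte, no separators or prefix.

First, c1 ⊕ c2 = (M1 ⊕ K) ⊕ (M2 ⊕ K) = M1 ⊕ M2, so the key drops out. Then M2 = (M1 ⊕ M2) ⊕ M1 over the first 5 bytes.
byte 0: (5f ^ f0) ^ 72 = af ^ 72 = dd
byte 1: (98 ^ 64) ^ 65 = fc ^ 65 = 99
byte 2: (84 ^ a0) ^ 70 = 24 ^ 70 = 54
byte 3: (34 ^ ba) ^ 6f = 8e ^ 6f = e1
byte 4: (47 ^ 61) ^ 72 = 26 ^ 72 = 54

dd9954e154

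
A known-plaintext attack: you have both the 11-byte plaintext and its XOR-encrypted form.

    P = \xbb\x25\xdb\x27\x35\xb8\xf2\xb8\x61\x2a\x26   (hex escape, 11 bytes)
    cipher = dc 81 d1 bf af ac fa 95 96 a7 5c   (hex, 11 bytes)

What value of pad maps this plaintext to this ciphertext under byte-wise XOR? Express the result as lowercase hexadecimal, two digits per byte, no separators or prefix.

67a40a989a14082df78d7a

Since cipher = P ⊕ pad, XORing both sides with P gives pad = P ⊕ cipher.
187 xor 220 = 103
 37 xor 129 = 164
219 xor 209 =  10
 39 xor 191 = 152
 53 xor 175 = 154
184 xor 172 =  20
242 xor 250 =   8
184 xor 149 =  45
 97 xor 150 = 247
 42 xor 167 = 141
 38 xor  92 = 122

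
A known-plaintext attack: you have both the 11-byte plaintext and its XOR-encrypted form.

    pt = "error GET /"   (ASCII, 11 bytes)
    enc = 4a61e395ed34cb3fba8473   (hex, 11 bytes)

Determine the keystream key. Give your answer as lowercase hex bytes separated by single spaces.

Since enc = pt ⊕ key, XORing both sides with pt gives key = pt ⊕ enc.
byte 0: 65 ⊕ 4a = 2f
byte 1: 72 ⊕ 61 = 13
byte 2: 72 ⊕ e3 = 91
byte 3: 6f ⊕ 95 = fa
byte 4: 72 ⊕ ed = 9f
byte 5: 20 ⊕ 34 = 14
byte 6: 47 ⊕ cb = 8c
byte 7: 45 ⊕ 3f = 7a
byte 8: 54 ⊕ ba = ee
byte 9: 20 ⊕ 84 = a4
byte 10: 2f ⊕ 73 = 5c

2f 13 91 fa 9f 14 8c 7a ee a4 5c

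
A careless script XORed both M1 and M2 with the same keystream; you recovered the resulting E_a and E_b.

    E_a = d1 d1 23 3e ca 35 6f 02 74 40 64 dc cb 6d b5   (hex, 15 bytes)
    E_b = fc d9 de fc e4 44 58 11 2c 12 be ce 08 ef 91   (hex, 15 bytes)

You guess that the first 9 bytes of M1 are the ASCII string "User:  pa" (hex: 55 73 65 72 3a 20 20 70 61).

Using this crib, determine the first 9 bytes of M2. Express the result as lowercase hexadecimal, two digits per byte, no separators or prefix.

First, E_a ⊕ E_b = (M1 ⊕ K) ⊕ (M2 ⊕ K) = M1 ⊕ M2, so the key drops out. Then M2 = (M1 ⊕ M2) ⊕ M1 over the first 9 bytes.
byte 0: (d1 xor fc) xor 55 = 2d xor 55 = 78
byte 1: (d1 xor d9) xor 73 = 08 xor 73 = 7b
byte 2: (23 xor de) xor 65 = fd xor 65 = 98
byte 3: (3e xor fc) xor 72 = c2 xor 72 = b0
byte 4: (ca xor e4) xor 3a = 2e xor 3a = 14
byte 5: (35 xor 44) xor 20 = 71 xor 20 = 51
byte 6: (6f xor 58) xor 20 = 37 xor 20 = 17
byte 7: (02 xor 11) xor 70 = 13 xor 70 = 63
byte 8: (74 xor 2c) xor 61 = 58 xor 61 = 39

787b98b01451176339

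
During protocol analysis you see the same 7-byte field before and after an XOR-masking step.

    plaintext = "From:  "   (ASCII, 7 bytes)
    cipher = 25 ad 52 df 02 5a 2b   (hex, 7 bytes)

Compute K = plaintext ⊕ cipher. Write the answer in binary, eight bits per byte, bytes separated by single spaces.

01100011 11011111 00111101 10110010 00111000 01111010 00001011

Since cipher = plaintext ⊕ K, XORing both sides with plaintext gives K = plaintext ⊕ cipher.
 70 XOR  37 =  99
114 XOR 173 = 223
111 XOR  82 =  61
109 XOR 223 = 178
 58 XOR   2 =  56
 32 XOR  90 = 122
 32 XOR  43 =  11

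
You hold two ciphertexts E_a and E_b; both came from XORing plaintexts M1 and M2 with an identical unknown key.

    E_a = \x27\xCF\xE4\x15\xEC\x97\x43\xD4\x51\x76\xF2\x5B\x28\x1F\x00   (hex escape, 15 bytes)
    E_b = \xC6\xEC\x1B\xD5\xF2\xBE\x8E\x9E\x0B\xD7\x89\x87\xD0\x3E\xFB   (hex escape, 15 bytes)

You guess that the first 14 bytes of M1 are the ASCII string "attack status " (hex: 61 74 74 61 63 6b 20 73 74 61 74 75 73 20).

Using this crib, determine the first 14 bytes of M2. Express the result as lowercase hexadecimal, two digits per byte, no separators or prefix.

80578ba17d42ed392ec00fa98b01

First, E_a ⊕ E_b = (M1 ⊕ K) ⊕ (M2 ⊕ K) = M1 ⊕ M2, so the key drops out. Then M2 = (M1 ⊕ M2) ⊕ M1 over the first 14 bytes.
byte 0: (27 ^ c6) ^ 61 = e1 ^ 61 = 80
byte 1: (cf ^ ec) ^ 74 = 23 ^ 74 = 57
byte 2: (e4 ^ 1b) ^ 74 = ff ^ 74 = 8b
byte 3: (15 ^ d5) ^ 61 = c0 ^ 61 = a1
byte 4: (ec ^ f2) ^ 63 = 1e ^ 63 = 7d
byte 5: (97 ^ be) ^ 6b = 29 ^ 6b = 42
byte 6: (43 ^ 8e) ^ 20 = cd ^ 20 = ed
byte 7: (d4 ^ 9e) ^ 73 = 4a ^ 73 = 39
byte 8: (51 ^ 0b) ^ 74 = 5a ^ 74 = 2e
byte 9: (76 ^ d7) ^ 61 = a1 ^ 61 = c0
byte 10: (f2 ^ 89) ^ 74 = 7b ^ 74 = 0f
byte 11: (5b ^ 87) ^ 75 = dc ^ 75 = a9
byte 12: (28 ^ d0) ^ 73 = f8 ^ 73 = 8b
byte 13: (1f ^ 3e) ^ 20 = 21 ^ 20 = 01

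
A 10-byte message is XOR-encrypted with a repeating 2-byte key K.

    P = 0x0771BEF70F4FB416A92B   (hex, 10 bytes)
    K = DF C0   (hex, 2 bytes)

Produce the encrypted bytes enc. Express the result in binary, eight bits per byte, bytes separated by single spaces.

The 2-byte key repeats, so the effective keystream is df c0 df c0 df c0 df c0 df c0.
byte 0: 07 ^ df = d8
byte 1: 71 ^ c0 = b1
byte 2: be ^ df = 61
byte 3: f7 ^ c0 = 37
byte 4: 0f ^ df = d0
byte 5: 4f ^ c0 = 8f
byte 6: b4 ^ df = 6b
byte 7: 16 ^ c0 = d6
byte 8: a9 ^ df = 76
byte 9: 2b ^ c0 = eb

11011000 10110001 01100001 00110111 11010000 10001111 01101011 11010110 01110110 11101011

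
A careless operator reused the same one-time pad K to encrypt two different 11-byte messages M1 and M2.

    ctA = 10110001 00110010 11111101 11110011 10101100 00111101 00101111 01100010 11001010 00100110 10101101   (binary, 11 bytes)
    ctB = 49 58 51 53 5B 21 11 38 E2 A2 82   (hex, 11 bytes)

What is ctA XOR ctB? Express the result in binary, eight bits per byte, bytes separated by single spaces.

ctA ⊕ ctB = (M1 ⊕ K) ⊕ (M2 ⊕ K) = M1 ⊕ M2 — the shared key cancels under XOR.
b1 ⊕ 49 = f8
32 ⊕ 58 = 6a
fd ⊕ 51 = ac
f3 ⊕ 53 = a0
ac ⊕ 5b = f7
3d ⊕ 21 = 1c
2f ⊕ 11 = 3e
62 ⊕ 38 = 5a
ca ⊕ e2 = 28
26 ⊕ a2 = 84
ad ⊕ 82 = 2f

11111000 01101010 10101100 10100000 11110111 00011100 00111110 01011010 00101000 10000100 00101111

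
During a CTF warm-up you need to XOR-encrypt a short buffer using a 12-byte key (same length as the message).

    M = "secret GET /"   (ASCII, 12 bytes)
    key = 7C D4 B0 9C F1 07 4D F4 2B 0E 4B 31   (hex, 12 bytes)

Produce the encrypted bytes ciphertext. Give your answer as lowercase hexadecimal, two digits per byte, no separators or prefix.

0fb1d3ee94736db36e5a6b1e

byte 0: 73 xor 7c = 0f
byte 1: 65 xor d4 = b1
byte 2: 63 xor b0 = d3
byte 3: 72 xor 9c = ee
byte 4: 65 xor f1 = 94
byte 5: 74 xor 07 = 73
byte 6: 20 xor 4d = 6d
byte 7: 47 xor f4 = b3
byte 8: 45 xor 2b = 6e
byte 9: 54 xor 0e = 5a
byte 10: 20 xor 4b = 6b
byte 11: 2f xor 31 = 1e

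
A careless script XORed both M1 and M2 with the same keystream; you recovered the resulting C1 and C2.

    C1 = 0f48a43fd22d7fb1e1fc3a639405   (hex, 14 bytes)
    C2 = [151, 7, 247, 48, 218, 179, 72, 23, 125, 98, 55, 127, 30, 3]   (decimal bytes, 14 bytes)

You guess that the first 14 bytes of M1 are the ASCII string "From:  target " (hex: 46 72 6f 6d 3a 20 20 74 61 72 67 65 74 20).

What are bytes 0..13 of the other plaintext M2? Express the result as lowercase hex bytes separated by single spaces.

First, C1 ⊕ C2 = (M1 ⊕ K) ⊕ (M2 ⊕ K) = M1 ⊕ M2, so the key drops out. Then M2 = (M1 ⊕ M2) ⊕ M1 over the first 14 bytes.
byte 0: (0f xor 97) xor 46 = 98 xor 46 = de
byte 1: (48 xor 07) xor 72 = 4f xor 72 = 3d
byte 2: (a4 xor f7) xor 6f = 53 xor 6f = 3c
byte 3: (3f xor 30) xor 6d = 0f xor 6d = 62
byte 4: (d2 xor da) xor 3a = 08 xor 3a = 32
byte 5: (2d xor b3) xor 20 = 9e xor 20 = be
byte 6: (7f xor 48) xor 20 = 37 xor 20 = 17
byte 7: (b1 xor 17) xor 74 = a6 xor 74 = d2
byte 8: (e1 xor 7d) xor 61 = 9c xor 61 = fd
byte 9: (fc xor 62) xor 72 = 9e xor 72 = ec
byte 10: (3a xor 37) xor 67 = 0d xor 67 = 6a
byte 11: (63 xor 7f) xor 65 = 1c xor 65 = 79
byte 12: (94 xor 1e) xor 74 = 8a xor 74 = fe
byte 13: (05 xor 03) xor 20 = 06 xor 20 = 26

de 3d 3c 62 32 be 17 d2 fd ec 6a 79 fe 26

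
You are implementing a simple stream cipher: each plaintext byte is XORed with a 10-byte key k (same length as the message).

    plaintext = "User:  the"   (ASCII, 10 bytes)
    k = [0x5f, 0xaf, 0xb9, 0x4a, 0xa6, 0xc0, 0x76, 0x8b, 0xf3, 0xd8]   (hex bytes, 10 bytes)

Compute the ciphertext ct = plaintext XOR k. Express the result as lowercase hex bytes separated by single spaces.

0a dc dc 38 9c e0 56 ff 9b bd

XOR is its own inverse, so applying the key byte-wise gives the result directly.
55 XOR 5f = 0a
73 XOR af = dc
65 XOR b9 = dc
72 XOR 4a = 38
3a XOR a6 = 9c
20 XOR c0 = e0
20 XOR 76 = 56
74 XOR 8b = ff
68 XOR f3 = 9b
65 XOR d8 = bd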